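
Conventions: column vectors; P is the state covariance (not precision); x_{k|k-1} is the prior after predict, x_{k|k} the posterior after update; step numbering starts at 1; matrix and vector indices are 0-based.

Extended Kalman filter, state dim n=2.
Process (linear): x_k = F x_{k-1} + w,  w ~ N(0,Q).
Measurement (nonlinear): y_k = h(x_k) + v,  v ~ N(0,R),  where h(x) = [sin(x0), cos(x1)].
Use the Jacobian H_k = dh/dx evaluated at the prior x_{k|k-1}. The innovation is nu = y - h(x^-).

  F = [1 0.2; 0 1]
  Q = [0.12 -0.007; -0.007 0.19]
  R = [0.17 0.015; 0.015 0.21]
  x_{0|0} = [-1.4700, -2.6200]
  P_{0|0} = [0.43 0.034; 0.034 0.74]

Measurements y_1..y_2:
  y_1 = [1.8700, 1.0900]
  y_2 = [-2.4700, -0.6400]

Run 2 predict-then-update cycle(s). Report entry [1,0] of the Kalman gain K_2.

K[1,0] = -0.1041

step 1: x^-=[-1.9940, -2.6200]  P^-=[0.5932 0.1750; 0.1750 0.9300]  H_jac=[-0.4107 0.0000; 0.0000 0.4983]  S=[0.2700 -0.0208; -0.0208 0.4409]  K=[-0.8901 0.1558; -0.1858 1.0423]  nu=[2.7818, 1.9570]  x^+=[-4.1653, -1.0972]  P^+=[0.3628 0.0389; 0.0389 0.4337]
step 2: x^-=[-4.3847, -1.0972]  P^-=[0.5157 0.1186; 0.1186 0.6237]  H_jac=[-0.3218 0.0000; 0.0000 0.8899]  S=[0.2234 -0.0190; -0.0190 0.7039]  K=[-0.7318 0.1302; -0.1041 0.7857]  nu=[-3.4168, -1.0961]  x^+=[-2.0271, -1.6025]  P^+=[0.3805 0.0184; 0.0184 0.1836]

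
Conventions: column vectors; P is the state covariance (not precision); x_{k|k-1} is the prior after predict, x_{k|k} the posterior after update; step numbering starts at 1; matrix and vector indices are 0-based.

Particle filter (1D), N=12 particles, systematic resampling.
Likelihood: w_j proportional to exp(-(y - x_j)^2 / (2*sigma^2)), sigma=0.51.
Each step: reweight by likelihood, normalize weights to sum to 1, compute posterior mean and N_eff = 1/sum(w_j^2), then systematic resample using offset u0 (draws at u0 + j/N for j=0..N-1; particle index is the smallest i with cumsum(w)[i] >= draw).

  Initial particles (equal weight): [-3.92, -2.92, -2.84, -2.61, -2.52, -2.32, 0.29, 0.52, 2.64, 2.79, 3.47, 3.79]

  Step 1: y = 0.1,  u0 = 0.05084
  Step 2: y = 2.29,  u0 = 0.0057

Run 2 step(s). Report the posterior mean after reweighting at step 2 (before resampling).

post_mean = 0.4719

step 1: w=[0.0000, 0.0000, 0.0000, 0.0000, 0.0000, 0.0000, 0.5670, 0.4330, 0.0000, 0.0000, 0.0000, 0.0000]  mean=0.3896  Neff=1.9647  idx=[6, 6, 6, 6, 6, 6, 6, 7, 7, 7, 7, 7]
step 2: w=[0.0299, 0.0299, 0.0299, 0.0299, 0.0299, 0.0299, 0.0299, 0.1582, 0.1582, 0.1582, 0.1582, 0.1582]  mean=0.4719  Neff=7.6131  idx=[0, 2, 5, 7, 7, 8, 8, 9, 9, 10, 10, 11]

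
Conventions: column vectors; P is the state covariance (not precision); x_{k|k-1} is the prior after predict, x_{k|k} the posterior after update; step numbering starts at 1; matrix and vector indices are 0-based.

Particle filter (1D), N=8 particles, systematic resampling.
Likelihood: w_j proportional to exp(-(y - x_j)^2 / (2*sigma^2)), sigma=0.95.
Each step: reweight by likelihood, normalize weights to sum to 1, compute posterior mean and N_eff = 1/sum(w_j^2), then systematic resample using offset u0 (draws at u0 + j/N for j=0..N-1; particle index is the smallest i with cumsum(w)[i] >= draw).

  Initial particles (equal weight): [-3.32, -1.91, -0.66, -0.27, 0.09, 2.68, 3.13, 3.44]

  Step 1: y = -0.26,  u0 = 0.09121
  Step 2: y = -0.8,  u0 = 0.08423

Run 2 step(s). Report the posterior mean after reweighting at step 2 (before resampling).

post_mean = -0.3397

step 1: w=[0.0018, 0.0717, 0.2965, 0.3239, 0.3027, 0.0027, 0.0006, 0.0002]  mean=-0.3893  Neff=3.4531  idx=[2, 2, 2, 3, 3, 4, 4, 4]
step 2: w=[0.1496, 0.1496, 0.1496, 0.1294, 0.1294, 0.0975, 0.0975, 0.0975]  mean=-0.3397  Neff=7.7448  idx=[0, 1, 2, 3, 4, 5, 6, 7]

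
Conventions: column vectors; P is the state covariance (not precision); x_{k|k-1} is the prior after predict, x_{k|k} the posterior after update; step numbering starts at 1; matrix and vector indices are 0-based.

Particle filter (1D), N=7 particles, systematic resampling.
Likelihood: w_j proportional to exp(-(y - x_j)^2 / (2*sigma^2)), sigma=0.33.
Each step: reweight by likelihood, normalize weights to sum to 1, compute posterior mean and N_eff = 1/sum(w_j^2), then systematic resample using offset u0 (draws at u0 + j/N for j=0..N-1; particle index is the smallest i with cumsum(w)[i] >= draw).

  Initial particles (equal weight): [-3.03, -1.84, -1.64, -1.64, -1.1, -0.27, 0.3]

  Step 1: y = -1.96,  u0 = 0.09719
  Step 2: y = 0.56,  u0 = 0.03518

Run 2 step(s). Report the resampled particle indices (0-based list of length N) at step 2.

resampled_idx = [3, 3, 4, 4, 5, 5, 6]

step 1: w=[0.0023, 0.4208, 0.2809, 0.2809, 0.0151, 0.0000, 0.0000]  mean=-1.7193  Neff=2.9842  idx=[1, 1, 1, 2, 2, 3, 3]
step 2: w=[0.0036, 0.0036, 0.0036, 0.2473, 0.2473, 0.2473, 0.2473]  mean=-1.6422  Neff=4.0877  idx=[3, 3, 4, 4, 5, 5, 6]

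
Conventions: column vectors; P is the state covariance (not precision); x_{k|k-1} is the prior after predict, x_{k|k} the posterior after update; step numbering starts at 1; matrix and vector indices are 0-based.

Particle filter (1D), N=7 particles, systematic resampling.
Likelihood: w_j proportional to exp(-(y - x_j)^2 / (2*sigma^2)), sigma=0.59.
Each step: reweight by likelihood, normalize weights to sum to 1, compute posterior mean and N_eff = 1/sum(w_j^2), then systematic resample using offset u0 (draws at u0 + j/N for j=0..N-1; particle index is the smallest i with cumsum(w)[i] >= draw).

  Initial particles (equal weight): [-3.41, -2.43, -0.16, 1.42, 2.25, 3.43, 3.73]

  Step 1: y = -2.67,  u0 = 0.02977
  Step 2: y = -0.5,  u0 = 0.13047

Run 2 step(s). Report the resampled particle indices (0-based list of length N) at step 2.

resampled_idx = [3, 4, 4, 5, 5, 6, 6]

step 1: w=[0.3309, 0.6690, 0.0001, 0.0000, 0.0000, 0.0000, 0.0000]  mean=-2.7541  Neff=1.7952  idx=[0, 0, 0, 1, 1, 1, 1]
step 2: w=[0.0003, 0.0003, 0.0003, 0.2498, 0.2498, 0.2498, 0.2498]  mean=-2.4308  Neff=4.0066  idx=[3, 4, 4, 5, 5, 6, 6]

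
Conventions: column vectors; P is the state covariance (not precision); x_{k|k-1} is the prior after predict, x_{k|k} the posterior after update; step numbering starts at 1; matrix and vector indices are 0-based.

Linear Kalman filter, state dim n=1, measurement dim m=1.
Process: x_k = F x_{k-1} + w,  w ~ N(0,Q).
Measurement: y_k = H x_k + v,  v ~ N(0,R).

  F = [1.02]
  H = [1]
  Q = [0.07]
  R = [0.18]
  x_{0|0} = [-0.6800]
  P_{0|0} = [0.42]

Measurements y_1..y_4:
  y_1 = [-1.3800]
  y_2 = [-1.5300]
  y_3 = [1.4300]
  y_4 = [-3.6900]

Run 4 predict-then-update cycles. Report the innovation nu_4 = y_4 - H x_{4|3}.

innov = [-3.6576]

step 1: x^-=[-0.6936]  P^-=[0.5070]  S=[0.6870]  K=[0.7380]  nu=[-0.6864]  x^+=[-1.2001]  P^+=[0.1328]
step 2: x^-=[-1.2242]  P^-=[0.2082]  S=[0.3882]  K=[0.5363]  nu=[-0.3058]  x^+=[-1.3882]  P^+=[0.0965]
step 3: x^-=[-1.4159]  P^-=[0.1704]  S=[0.3504]  K=[0.4864]  nu=[2.8459]  x^+=[-0.0318]  P^+=[0.0875]
step 4: x^-=[-0.0324]  P^-=[0.1611]  S=[0.3411]  K=[0.4723]  nu=[-3.6576]  x^+=[-1.7598]  P^+=[0.0850]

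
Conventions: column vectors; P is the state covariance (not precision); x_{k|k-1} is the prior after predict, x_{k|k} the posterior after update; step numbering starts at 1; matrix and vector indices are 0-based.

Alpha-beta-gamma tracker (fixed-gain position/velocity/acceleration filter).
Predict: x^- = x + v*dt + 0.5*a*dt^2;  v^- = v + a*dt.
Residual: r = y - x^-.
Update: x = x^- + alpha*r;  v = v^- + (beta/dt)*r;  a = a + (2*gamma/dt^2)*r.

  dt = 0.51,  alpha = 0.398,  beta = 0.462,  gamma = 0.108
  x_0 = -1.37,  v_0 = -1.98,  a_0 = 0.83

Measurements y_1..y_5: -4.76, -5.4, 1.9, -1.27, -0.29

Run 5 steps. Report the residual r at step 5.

step 1: x_pred=-2.2719  r=-2.4881  x^+=-3.2621  v^+=-3.8107  a^+=-1.2363
step 2: x_pred=-5.3664  r=-0.0336  x^+=-5.3797  v^+=-4.4716  a^+=-1.2642
step 3: x_pred=-7.8247  r=9.7247  x^+=-3.9543  v^+=3.6930  a^+=6.8117
step 4: x_pred=-1.1850  r=-0.0850  x^+=-1.2188  v^+=7.0899  a^+=6.7410
step 5: x_pred=3.2737  r=-3.5637  x^+=1.8554  v^+=7.2995  a^+=3.7815

resid = -3.5637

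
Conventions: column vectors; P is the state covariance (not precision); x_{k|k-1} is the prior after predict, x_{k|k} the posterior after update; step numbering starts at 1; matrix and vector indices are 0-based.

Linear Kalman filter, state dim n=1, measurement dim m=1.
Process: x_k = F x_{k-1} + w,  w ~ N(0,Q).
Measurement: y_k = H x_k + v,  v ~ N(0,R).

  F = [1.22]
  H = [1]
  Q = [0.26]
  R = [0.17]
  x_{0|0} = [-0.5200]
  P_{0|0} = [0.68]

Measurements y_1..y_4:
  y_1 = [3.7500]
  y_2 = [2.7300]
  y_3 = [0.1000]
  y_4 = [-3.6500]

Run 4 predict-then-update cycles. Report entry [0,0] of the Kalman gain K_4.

step 1: x^-=[-0.6344]  P^-=[1.2721]  S=[1.4421]  K=[0.8821]  nu=[4.3844]  x^+=[3.2332]  P^+=[0.1500]
step 2: x^-=[3.9444]  P^-=[0.4832]  S=[0.6532]  K=[0.7397]  nu=[-1.2144]  x^+=[3.0461]  P^+=[0.1258]
step 3: x^-=[3.7162]  P^-=[0.4472]  S=[0.6172]  K=[0.7246]  nu=[-3.6162]  x^+=[1.0961]  P^+=[0.1232]
step 4: x^-=[1.3372]  P^-=[0.4433]  S=[0.6133]  K=[0.7228]  nu=[-4.9872]  x^+=[-2.2677]  P^+=[0.1229]

K[0,0] = 0.7228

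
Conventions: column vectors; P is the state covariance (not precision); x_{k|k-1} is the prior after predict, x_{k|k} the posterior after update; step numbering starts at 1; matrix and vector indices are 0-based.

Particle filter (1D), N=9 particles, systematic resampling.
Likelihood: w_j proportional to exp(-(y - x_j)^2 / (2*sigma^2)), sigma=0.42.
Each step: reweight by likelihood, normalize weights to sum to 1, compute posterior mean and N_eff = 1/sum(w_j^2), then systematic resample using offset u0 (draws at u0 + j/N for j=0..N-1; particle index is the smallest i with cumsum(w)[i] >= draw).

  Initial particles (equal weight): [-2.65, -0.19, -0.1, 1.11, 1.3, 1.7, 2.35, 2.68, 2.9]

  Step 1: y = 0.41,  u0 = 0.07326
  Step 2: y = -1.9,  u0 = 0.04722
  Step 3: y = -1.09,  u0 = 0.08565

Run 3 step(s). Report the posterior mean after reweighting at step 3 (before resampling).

step 1: w=[0.0000, 0.2996, 0.3977, 0.2073, 0.0880, 0.0074, 0.0000, 0.0000, 0.0000]  mean=0.2605  Neff=3.3484  idx=[1, 1, 1, 2, 2, 2, 3, 3, 4]
step 2: w=[0.2367, 0.2367, 0.2367, 0.0967, 0.0967, 0.0967, 0.0000, 0.0000, 0.0000]  mean=-0.1639  Neff=5.1003  idx=[0, 0, 1, 1, 2, 2, 3, 4, 5]
step 3: w=[0.1273, 0.1273, 0.1273, 0.1273, 0.1273, 0.1273, 0.0786, 0.0786, 0.0786]  mean=-0.1688  Neff=8.6313  idx=[0, 1, 2, 3, 4, 5, 5, 7, 8]

post_mean = -0.1688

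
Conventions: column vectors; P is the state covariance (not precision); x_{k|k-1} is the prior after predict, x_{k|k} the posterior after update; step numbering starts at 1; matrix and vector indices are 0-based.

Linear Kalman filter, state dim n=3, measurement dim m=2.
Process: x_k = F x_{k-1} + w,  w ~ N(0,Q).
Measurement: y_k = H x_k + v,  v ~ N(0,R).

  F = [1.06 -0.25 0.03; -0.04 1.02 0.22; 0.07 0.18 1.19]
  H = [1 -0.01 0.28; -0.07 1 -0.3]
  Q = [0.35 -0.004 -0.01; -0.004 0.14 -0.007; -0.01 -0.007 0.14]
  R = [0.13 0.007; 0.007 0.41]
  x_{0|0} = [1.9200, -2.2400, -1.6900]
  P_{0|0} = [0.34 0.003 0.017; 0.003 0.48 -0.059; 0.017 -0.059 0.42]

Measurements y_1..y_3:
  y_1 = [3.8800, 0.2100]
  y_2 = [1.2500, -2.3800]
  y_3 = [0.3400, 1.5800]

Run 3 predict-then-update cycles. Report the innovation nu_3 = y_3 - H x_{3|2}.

step 1: x^-=[2.5445, -2.7334, -2.2799]  P^-=[0.7628 -0.1294 0.0479; -0.1294 0.6332 0.1158; 0.0479 0.1158 0.7296]  S=[0.9788 -0.2260; -0.2260 1.0633]  K=[0.7903 -0.0174; 0.0278 0.5773; 0.2454 -0.0479]  nu=[1.9465, 2.4375]  x^+=[4.0404, -1.2721, -1.9191]  P^+=[0.1449 -0.0372 -0.1524; -0.0372 0.2854 0.1703; -0.1524 0.1703 0.6629]
step 2: x^-=[4.5433, -1.8814, -2.2299]  P^-=[0.5387 -0.1586 -0.2371; -0.1586 0.5514 0.4345; -0.2371 0.4345 1.1354]  S=[0.6257 -0.0916; -0.0916 0.8177]  K=[0.7472 -0.0694; 0.0096 0.5295; 0.1443 0.1513]  nu=[-2.6877, -0.8495]  x^+=[2.5940, -2.3571, -2.7463]  P^+=[0.1759 -0.0969 -0.2866; -0.0969 0.3230 0.3753; -0.2866 0.3753 1.1076]
step 3: x^-=[3.2565, -3.1122, -3.5108]  P^-=[0.5963 -0.2679 -0.4604; -0.2679 0.7113 0.8151; -0.4604 0.8151 1.8304]  S=[0.6129 -0.0858; -0.0858 0.8180]  K=[0.7487 -0.1311; 0.0070 0.5942; 0.1246 0.3777]  nu=[-1.9646, 3.8669]  x^+=[1.2788, -0.8281, -2.2951]  P^+=[0.2219 -0.1692 -0.4542; -0.1692 0.4231 0.6376; -0.4542 0.6376 1.7123]

innov = [-1.9646, 3.8669]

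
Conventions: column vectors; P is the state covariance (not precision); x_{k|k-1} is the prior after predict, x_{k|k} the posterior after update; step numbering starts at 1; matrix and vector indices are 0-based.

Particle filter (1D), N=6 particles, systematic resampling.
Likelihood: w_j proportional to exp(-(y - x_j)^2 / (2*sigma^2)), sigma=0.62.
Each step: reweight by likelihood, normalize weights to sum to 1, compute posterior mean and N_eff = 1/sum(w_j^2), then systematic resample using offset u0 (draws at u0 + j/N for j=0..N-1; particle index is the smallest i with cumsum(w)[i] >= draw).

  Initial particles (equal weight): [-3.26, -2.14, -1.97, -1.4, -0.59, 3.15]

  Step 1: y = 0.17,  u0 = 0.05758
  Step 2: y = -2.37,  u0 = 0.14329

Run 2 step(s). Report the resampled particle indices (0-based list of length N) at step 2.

step 1: w=[0.0000, 0.0019, 0.0050, 0.0785, 0.9146, 0.0000]  mean=-0.6634  Neff=1.1868  idx=[3, 4, 4, 4, 4, 4]
step 2: w=[0.7838, 0.0432, 0.0432, 0.0432, 0.0432, 0.0432]  mean=-1.2249  Neff=1.6034  idx=[0, 0, 0, 0, 1, 5]

resampled_idx = [0, 0, 0, 0, 1, 5]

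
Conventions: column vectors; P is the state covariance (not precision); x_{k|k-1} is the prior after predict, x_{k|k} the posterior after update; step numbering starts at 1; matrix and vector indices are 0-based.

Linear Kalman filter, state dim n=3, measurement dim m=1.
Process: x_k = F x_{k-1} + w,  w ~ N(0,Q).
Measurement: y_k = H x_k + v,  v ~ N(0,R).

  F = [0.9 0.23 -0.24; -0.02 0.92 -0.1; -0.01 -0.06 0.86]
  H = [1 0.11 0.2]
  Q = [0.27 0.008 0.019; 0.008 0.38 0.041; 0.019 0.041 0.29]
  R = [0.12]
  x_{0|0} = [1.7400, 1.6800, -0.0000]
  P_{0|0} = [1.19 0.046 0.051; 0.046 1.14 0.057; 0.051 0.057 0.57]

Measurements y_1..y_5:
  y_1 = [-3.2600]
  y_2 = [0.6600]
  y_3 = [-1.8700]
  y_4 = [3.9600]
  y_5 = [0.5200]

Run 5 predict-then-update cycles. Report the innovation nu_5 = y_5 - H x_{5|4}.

innov = [-3.3157]

step 1: x^-=[1.9524, 1.5108, -0.1182]  P^-=[1.3178 0.2611 -0.0760; 0.2611 1.3391 -0.0265; -0.0760 -0.0265 0.7091]  S=[1.5082]  K=[0.8827; 0.2673; 0.0417]  nu=[-5.3549]  x^+=[-2.7744, 0.0795, -0.3416]  P^+=[0.1426 -0.0947 -0.1315; -0.0947 1.2313 -0.0433; -0.1315 -0.0433 0.7065]
step 2: x^-=[-2.3967, 0.1628, -0.2708]  P^-=[0.5138 0.2267 -0.2511; 0.2267 1.4403 -0.1193; -0.2511 -0.1193 0.8236]  S=[0.6283]  K=[0.7774; 0.5750; -0.1583]  nu=[3.0929]  x^+=[0.0079, 1.9411, -0.7604]  P^+=[0.1340 -0.0542 -0.1737; -0.0542 1.2325 -0.0621; -0.1737 -0.0621 0.8078]
step 3: x^-=[0.6360, 1.8617, -0.7705]  P^-=[0.5498 0.2711 -0.3110; 0.2711 1.4441 -0.1428; -0.3110 -0.1428 0.9012]  S=[0.6523]  K=[0.7932; 0.6154; -0.2245]  nu=[-2.5567]  x^+=[-1.3920, 0.2882, -0.1966]  P^+=[0.1394 -0.0473 -0.1948; -0.0473 1.1970 -0.0526; -0.1948 -0.0526 0.8684]
step 4: x^-=[-1.1393, 0.3126, -0.1724]  P^-=[0.5666 0.2701 -0.3378; 0.2701 1.4125 -0.1382; -0.3378 -0.1382 0.9453]  S=[0.6598]  K=[0.8015; 0.6030; -0.2484]  nu=[5.0994]  x^+=[2.9477, 3.3878, -1.4394]  P^+=[0.1428 -0.0488 -0.2064; -0.0488 1.1726 -0.0393; -0.2064 -0.0393 0.9046]
step 5: x^-=[3.7776, 3.2018, -1.4706]  P^-=[0.5731 0.2623 -0.3510; 0.2623 1.3898 -0.1291; -0.3510 -0.1291 0.9708]  S=[0.6604]  K=[0.8052; 0.5896; -0.2590]  nu=[-3.3157]  x^+=[1.1077, 1.2470, -0.6118]  P^+=[0.1449 -0.0512 -0.2133; -0.0512 1.1603 -0.0283; -0.2133 -0.0283 0.9265]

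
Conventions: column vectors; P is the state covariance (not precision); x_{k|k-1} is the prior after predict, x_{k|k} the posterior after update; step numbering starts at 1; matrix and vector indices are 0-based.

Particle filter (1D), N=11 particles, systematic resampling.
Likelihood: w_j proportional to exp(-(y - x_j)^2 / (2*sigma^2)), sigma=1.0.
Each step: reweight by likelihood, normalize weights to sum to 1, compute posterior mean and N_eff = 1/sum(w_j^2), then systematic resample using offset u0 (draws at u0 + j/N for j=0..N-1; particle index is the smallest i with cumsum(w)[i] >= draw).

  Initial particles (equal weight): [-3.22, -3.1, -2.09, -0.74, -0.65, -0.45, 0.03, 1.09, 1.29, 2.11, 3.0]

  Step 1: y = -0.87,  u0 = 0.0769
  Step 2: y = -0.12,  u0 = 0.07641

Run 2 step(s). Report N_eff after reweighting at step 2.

N_eff = 9.9119

step 1: w=[0.0143, 0.0188, 0.1073, 0.2240, 0.2205, 0.2068, 0.1506, 0.0331, 0.0219, 0.0027, 0.0001]  mean=-0.6557  Neff=5.6223  idx=[2, 3, 3, 3, 4, 4, 5, 5, 6, 6, 8]
step 2: w=[0.0167, 0.0960, 0.0960, 0.0960, 0.1011, 0.1011, 0.1101, 0.1101, 0.1150, 0.1150, 0.0430]  mean=-0.4160  Neff=9.9119  idx=[1, 2, 3, 4, 5, 6, 7, 7, 8, 9, 10]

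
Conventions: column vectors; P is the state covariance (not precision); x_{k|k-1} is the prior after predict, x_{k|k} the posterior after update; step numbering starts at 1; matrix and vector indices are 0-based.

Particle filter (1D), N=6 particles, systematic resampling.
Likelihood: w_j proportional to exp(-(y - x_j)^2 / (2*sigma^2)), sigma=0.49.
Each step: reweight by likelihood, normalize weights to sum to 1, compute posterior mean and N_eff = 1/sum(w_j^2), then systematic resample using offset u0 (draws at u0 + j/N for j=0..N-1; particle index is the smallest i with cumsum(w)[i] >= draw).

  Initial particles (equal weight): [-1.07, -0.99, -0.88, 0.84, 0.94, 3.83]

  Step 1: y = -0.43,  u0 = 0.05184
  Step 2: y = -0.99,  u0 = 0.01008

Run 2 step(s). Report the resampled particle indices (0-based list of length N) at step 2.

step 1: w=[0.2571, 0.3140, 0.3958, 0.0210, 0.0121, 0.0000]  mean=-0.9053  Neff=3.1062  idx=[0, 0, 1, 1, 2, 2]
step 2: w=[0.1666, 0.1666, 0.1688, 0.1688, 0.1646, 0.1646]  mean=-0.9804  Neff=5.9994  idx=[0, 1, 2, 3, 4, 5]

resampled_idx = [0, 1, 2, 3, 4, 5]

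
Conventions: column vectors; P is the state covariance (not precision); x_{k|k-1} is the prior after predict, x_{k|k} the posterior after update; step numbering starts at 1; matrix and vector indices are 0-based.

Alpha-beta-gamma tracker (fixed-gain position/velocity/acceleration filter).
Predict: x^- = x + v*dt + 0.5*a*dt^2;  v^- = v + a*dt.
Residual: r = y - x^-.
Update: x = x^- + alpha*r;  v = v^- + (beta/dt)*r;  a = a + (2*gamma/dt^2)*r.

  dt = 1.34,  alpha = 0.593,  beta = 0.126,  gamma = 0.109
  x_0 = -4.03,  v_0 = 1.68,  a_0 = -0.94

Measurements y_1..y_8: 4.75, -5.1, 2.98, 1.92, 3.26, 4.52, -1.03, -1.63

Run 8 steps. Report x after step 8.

x_post = -0.2519

step 1: x_pred=-2.6227  r=7.3727  x^+=1.7493  v^+=1.1137  a^+=-0.0449
step 2: x_pred=3.2013  r=-8.3013  x^+=-1.7214  v^+=0.2729  a^+=-1.0527
step 3: x_pred=-2.3008  r=5.2808  x^+=0.8307  v^+=-0.6412  a^+=-0.4116
step 4: x_pred=-0.3980  r=2.3180  x^+=0.9766  v^+=-0.9748  a^+=-0.1302
step 5: x_pred=-0.4465  r=3.7065  x^+=1.7515  v^+=-0.8007  a^+=0.3198
step 6: x_pred=0.9657  r=3.5543  x^+=3.0734  v^+=-0.0379  a^+=0.7513
step 7: x_pred=3.6971  r=-4.7271  x^+=0.8939  v^+=0.5244  a^+=0.1774
step 8: x_pred=1.7559  r=-3.3859  x^+=-0.2519  v^+=0.4438  a^+=-0.2336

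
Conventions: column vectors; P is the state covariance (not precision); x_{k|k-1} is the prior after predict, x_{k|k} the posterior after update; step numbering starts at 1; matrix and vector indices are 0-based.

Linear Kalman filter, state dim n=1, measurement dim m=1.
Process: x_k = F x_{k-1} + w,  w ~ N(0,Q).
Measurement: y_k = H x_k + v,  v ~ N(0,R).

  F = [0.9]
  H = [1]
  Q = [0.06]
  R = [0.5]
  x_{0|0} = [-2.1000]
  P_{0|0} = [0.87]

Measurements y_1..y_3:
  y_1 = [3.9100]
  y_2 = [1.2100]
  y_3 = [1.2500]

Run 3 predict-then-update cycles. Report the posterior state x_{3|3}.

step 1: x^-=[-1.8900]  P^-=[0.7647]  S=[1.2647]  K=[0.6046]  nu=[5.8000]  x^+=[1.6170]  P^+=[0.3023]
step 2: x^-=[1.4553]  P^-=[0.3049]  S=[0.8049]  K=[0.3788]  nu=[-0.2453]  x^+=[1.3624]  P^+=[0.1894]
step 3: x^-=[1.2261]  P^-=[0.2134]  S=[0.7134]  K=[0.2991]  nu=[0.0239]  x^+=[1.2333]  P^+=[0.1496]

x_post = [1.2333]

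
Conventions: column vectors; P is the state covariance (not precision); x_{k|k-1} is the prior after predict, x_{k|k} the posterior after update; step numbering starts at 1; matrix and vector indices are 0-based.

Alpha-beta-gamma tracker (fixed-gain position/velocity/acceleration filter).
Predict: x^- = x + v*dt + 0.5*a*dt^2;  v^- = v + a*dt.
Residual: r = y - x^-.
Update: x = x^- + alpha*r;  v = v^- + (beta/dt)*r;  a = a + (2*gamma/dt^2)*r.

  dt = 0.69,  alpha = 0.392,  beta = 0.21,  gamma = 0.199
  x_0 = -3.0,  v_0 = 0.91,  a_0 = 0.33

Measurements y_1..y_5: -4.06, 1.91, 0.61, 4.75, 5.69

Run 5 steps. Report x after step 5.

x_post = 7.5643

step 1: x_pred=-2.2935  r=-1.7665  x^+=-2.9860  v^+=0.6001  a^+=-1.1467
step 2: x_pred=-2.8449  r=4.7549  x^+=-0.9810  v^+=1.2560  a^+=2.8282
step 3: x_pred=0.5589  r=0.0511  x^+=0.5789  v^+=3.2230  a^+=2.8709
step 4: x_pred=3.4863  r=1.2637  x^+=3.9816  v^+=5.5886  a^+=3.9274
step 5: x_pred=8.7727  r=-3.0827  x^+=7.5643  v^+=7.3602  a^+=1.3504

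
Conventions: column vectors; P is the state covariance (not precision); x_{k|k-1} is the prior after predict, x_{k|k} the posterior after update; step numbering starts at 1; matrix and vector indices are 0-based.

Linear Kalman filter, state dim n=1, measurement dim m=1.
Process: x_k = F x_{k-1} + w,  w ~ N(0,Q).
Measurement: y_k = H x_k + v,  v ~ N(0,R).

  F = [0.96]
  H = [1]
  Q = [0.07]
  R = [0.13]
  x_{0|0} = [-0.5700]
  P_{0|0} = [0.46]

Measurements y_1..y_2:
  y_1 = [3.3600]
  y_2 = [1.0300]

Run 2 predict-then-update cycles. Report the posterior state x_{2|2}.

x_post = [1.6535]

step 1: x^-=[-0.5472]  P^-=[0.4939]  S=[0.6239]  K=[0.7916]  nu=[3.9072]  x^+=[2.5459]  P^+=[0.1029]
step 2: x^-=[2.4441]  P^-=[0.1648]  S=[0.2948]  K=[0.5591]  nu=[-1.4141]  x^+=[1.6535]  P^+=[0.0727]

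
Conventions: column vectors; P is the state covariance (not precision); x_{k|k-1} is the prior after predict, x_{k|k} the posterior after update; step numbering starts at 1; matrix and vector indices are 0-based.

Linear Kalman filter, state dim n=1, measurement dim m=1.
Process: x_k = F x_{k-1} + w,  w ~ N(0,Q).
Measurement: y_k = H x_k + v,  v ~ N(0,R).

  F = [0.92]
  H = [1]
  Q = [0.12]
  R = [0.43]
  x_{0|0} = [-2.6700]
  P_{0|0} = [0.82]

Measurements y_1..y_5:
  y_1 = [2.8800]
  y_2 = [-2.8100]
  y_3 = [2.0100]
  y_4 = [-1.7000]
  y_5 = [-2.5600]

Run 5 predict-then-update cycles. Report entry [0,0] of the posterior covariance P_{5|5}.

P_post[0,0] = 0.1616

step 1: x^-=[-2.4564]  P^-=[0.8140]  S=[1.2440]  K=[0.6544]  nu=[5.3364]  x^+=[1.0355]  P^+=[0.2814]
step 2: x^-=[0.9527]  P^-=[0.3582]  S=[0.7882]  K=[0.4544]  nu=[-3.7627]  x^+=[-0.7572]  P^+=[0.1954]
step 3: x^-=[-0.6966]  P^-=[0.2854]  S=[0.7154]  K=[0.3989]  nu=[2.7066]  x^+=[0.3831]  P^+=[0.1715]
step 4: x^-=[0.3525]  P^-=[0.2652]  S=[0.6952]  K=[0.3815]  nu=[-2.0525]  x^+=[-0.4305]  P^+=[0.1640]
step 5: x^-=[-0.3960]  P^-=[0.2588]  S=[0.6888]  K=[0.3758]  nu=[-2.1640]  x^+=[-1.2092]  P^+=[0.1616]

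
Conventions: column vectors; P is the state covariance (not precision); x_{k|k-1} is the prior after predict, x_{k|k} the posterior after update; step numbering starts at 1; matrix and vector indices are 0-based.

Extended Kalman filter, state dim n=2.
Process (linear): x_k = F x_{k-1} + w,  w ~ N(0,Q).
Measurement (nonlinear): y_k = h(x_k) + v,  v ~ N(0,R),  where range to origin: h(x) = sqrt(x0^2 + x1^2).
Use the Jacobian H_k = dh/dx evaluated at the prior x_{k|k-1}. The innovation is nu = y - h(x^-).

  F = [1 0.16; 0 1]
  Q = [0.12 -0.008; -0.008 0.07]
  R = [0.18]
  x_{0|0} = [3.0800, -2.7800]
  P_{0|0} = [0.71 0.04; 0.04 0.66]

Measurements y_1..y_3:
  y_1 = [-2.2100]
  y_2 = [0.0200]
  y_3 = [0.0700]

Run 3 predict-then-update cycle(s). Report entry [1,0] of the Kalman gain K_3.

step 1: x^-=[2.6352, -2.7800]  P^-=[0.8597 0.1376; 0.1376 0.7300]  H_jac=[0.6880 -0.7258]  S=[0.8340]  K=[0.5894; -0.5218]  nu=[-6.0405]  x^+=[-0.9252, 0.3717]  P^+=[0.5700 0.3941; 0.3941 0.5030]
step 2: x^-=[-0.8657, 0.3717]  P^-=[0.8289 0.4666; 0.4666 0.5730]  H_jac=[-0.9189 0.3945]  S=[0.6308]  K=[-0.9157; -0.3213]  nu=[-0.9222]  x^+=[-0.0213, 0.6680]  P^+=[0.3000 0.2810; 0.2810 0.5079]
step 3: x^-=[0.0855, 0.6680]  P^-=[0.5229 0.3542; 0.3542 0.5779]  H_jac=[0.1270 0.9919]  S=[0.8462]  K=[0.4937; 0.7305]  nu=[-0.6034]  x^+=[-0.2124, 0.2272]  P^+=[0.3167 0.0490; 0.0490 0.1263]

K[1,0] = 0.7305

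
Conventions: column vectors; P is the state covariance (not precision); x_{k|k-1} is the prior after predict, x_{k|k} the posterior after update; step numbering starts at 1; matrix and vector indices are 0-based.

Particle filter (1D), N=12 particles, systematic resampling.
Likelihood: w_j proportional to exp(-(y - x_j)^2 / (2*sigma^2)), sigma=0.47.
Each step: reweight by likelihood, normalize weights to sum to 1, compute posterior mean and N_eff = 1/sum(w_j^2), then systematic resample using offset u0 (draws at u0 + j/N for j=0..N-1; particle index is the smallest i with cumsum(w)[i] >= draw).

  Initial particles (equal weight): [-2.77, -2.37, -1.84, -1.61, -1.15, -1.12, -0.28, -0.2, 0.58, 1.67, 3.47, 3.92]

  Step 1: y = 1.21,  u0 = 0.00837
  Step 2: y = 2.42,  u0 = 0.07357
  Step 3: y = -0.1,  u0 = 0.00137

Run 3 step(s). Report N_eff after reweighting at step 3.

step 1: w=[0.0000, 0.0000, 0.0000, 0.0000, 0.0000, 0.0000, 0.0063, 0.0106, 0.3899, 0.5931, 0.0000, 0.0000]  mean=1.2128  Neff=1.9842  idx=[7, 8, 8, 8, 8, 9, 9, 9, 9, 9, 9, 9]
step 2: w=[0.0000, 0.0002, 0.0002, 0.0002, 0.0002, 0.1427, 0.1427, 0.1427, 0.1427, 0.1427, 0.1427, 0.1427]  mean=1.6690  Neff=7.0134  idx=[5, 6, 6, 7, 7, 8, 9, 9, 10, 10, 11, 11]
step 3: w=[0.0833, 0.0833, 0.0833, 0.0833, 0.0833, 0.0833, 0.0833, 0.0833, 0.0833, 0.0833, 0.0833, 0.0833]  mean=1.6700  Neff=12.0000  idx=[0, 1, 2, 3, 4, 5, 6, 7, 8, 9, 10, 11]

N_eff = 12.0000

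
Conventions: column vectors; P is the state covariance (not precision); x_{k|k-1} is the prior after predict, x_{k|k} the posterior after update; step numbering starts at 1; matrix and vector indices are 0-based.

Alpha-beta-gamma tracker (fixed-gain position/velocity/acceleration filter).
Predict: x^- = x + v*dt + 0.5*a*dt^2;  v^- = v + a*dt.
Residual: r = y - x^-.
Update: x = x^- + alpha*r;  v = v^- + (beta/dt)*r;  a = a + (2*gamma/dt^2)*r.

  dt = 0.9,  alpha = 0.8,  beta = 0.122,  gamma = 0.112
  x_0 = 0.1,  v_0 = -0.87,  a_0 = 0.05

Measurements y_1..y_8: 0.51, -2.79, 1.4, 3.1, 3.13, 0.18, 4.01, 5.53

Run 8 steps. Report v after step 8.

v_post = 2.3959

step 1: x_pred=-0.6628  r=1.1728  x^+=0.2755  v^+=-0.6660  a^+=0.3743
step 2: x_pred=-0.1724  r=-2.6176  x^+=-2.2665  v^+=-0.6840  a^+=-0.3496
step 3: x_pred=-3.0236  r=4.4236  x^+=0.5153  v^+=-0.3989  a^+=0.8738
step 4: x_pred=0.5101  r=2.5899  x^+=2.5820  v^+=0.7385  a^+=1.5900
step 5: x_pred=3.8906  r=-0.7606  x^+=3.2821  v^+=2.0664  a^+=1.3796
step 6: x_pred=5.7006  r=-5.5206  x^+=1.2841  v^+=2.5597  a^+=-0.1471
step 7: x_pred=3.5283  r=0.4817  x^+=3.9137  v^+=2.4926  a^+=-0.0138
step 8: x_pred=6.1514  r=-0.6214  x^+=5.6543  v^+=2.3959  a^+=-0.1857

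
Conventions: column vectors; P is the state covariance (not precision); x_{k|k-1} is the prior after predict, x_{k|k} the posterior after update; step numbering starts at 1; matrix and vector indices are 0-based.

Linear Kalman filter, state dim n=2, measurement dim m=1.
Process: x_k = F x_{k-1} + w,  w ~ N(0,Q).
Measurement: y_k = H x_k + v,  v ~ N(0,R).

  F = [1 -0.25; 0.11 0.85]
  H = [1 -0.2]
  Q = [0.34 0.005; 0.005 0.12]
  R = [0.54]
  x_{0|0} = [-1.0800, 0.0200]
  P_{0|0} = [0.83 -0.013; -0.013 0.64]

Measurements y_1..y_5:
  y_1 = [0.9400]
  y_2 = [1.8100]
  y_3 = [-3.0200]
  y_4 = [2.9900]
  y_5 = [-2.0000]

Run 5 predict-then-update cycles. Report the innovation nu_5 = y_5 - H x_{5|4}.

step 1: x^-=[-1.0850, -0.1018]  P^-=[1.2165 -0.0504; -0.0504 0.5900]  S=[1.8003]  K=[0.6813; -0.0935]  nu=[2.0046]  x^+=[0.2808, -0.2893]  P^+=[0.3808 0.0643; 0.0643 0.5743]
step 2: x^-=[0.3532, -0.2150]  P^-=[0.7245 -0.0222; -0.0222 0.5515]  S=[1.2955]  K=[0.5627; -0.1023]  nu=[1.4138]  x^+=[1.1487, -0.3597]  P^+=[0.3143 0.0524; 0.0524 0.5380]
step 3: x^-=[1.2386, -0.1794]  P^-=[0.6618 -0.0317; -0.0317 0.5223]  S=[1.2353]  K=[0.5408; -0.1102]  nu=[-4.2945]  x^+=[-1.0840, 0.2939]  P^+=[0.3004 0.0419; 0.0419 0.5073]
step 4: x^-=[-1.1575, 0.1306]  P^-=[0.6512 -0.0352; -0.0352 0.4980]  S=[1.2252]  K=[0.5372; -0.1101]  nu=[4.1736]  x^+=[1.0848, -0.3288]  P^+=[0.2975 0.0372; 0.0372 0.4831]
step 5: x^-=[1.1669, -0.1601]  P^-=[0.6491 -0.0343; -0.0343 0.4796]  S=[1.2221]  K=[0.5368; -0.1066]  nu=[-3.1990]  x^+=[-0.5503, 0.1809]  P^+=[0.2970 0.0356; 0.0356 0.4657]

innov = [-3.1990]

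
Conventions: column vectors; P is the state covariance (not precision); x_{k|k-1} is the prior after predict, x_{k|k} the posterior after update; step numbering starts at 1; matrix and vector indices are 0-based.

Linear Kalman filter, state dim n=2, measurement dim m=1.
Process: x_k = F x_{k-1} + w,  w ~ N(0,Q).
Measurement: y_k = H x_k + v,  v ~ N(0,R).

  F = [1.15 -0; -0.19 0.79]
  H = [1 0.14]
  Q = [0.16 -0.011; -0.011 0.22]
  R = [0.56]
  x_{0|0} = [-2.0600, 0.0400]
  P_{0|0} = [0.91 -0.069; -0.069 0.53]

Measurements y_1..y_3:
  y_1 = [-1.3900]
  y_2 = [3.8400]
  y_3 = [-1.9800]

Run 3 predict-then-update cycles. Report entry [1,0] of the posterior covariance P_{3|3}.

step 1: x^-=[-2.3690, 0.4230]  P^-=[1.3635 -0.2725; -0.2725 0.6043]  S=[1.8590]  K=[0.7129; -0.1011]  nu=[0.9198]  x^+=[-1.7133, 0.3300]  P^+=[0.4186 -0.1386; -0.1386 0.5853]
step 2: x^-=[-1.9703, 0.5862]  P^-=[0.7136 -0.2283; -0.2283 0.6420]  S=[1.2223]  K=[0.5577; -0.1133]  nu=[5.7282]  x^+=[1.2244, -0.0627]  P^+=[0.3335 -0.1511; -0.1511 0.6263]
step 3: x^-=[1.4080, -0.2821]  P^-=[0.6010 -0.2212; -0.2212 0.6683]  S=[1.1122]  K=[0.5126; -0.1147]  nu=[-3.3485]  x^+=[-0.3083, 0.1020]  P^+=[0.3088 -0.1558; -0.1558 0.6537]

P_post[1,0] = -0.1558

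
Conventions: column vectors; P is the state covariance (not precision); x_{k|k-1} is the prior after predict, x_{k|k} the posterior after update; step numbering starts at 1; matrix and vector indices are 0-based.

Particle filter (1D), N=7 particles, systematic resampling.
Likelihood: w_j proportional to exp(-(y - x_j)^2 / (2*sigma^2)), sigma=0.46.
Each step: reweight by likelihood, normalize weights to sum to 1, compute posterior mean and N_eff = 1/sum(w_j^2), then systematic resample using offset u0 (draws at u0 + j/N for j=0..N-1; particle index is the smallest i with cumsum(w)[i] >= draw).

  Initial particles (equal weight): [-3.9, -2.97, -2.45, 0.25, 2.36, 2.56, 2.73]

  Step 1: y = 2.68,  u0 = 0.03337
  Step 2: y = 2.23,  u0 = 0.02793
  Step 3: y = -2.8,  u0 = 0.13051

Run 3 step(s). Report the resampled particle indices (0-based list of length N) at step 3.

resampled_idx = [0, 0, 1, 1, 2, 2, 2]

step 1: w=[0.0000, 0.0000, 0.0000, 0.0000, 0.2859, 0.3520, 0.3621]  mean=2.5644  Neff=2.9695  idx=[4, 4, 5, 5, 5, 6, 6]
step 2: w=[0.1796, 0.1796, 0.1445, 0.1445, 0.1445, 0.1036, 0.1036]  mean=2.5234  Neff=6.7268  idx=[0, 0, 1, 2, 3, 4, 5]
step 3: w=[0.3310, 0.3310, 0.3310, 0.0023, 0.0023, 0.0023, 0.0000]  mean=2.3614  Neff=3.0418  idx=[0, 0, 1, 1, 2, 2, 2]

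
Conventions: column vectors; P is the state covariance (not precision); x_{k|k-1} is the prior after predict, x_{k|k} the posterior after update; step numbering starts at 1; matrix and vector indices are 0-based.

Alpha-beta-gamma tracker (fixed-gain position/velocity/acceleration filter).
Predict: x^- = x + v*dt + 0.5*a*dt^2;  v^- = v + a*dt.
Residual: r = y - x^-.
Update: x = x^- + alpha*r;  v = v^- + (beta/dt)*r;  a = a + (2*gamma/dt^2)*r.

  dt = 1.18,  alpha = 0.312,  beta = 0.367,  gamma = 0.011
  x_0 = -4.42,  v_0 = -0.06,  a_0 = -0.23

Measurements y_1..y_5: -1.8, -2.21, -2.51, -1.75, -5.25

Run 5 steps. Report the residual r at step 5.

resid = -3.5051

step 1: x_pred=-4.6509  r=2.8509  x^+=-3.7614  v^+=0.5553  a^+=-0.1850
step 2: x_pred=-3.2350  r=1.0250  x^+=-2.9152  v^+=0.6558  a^+=-0.1688
step 3: x_pred=-2.2588  r=-0.2512  x^+=-2.3372  v^+=0.3786  a^+=-0.1727
step 4: x_pred=-2.0107  r=0.2607  x^+=-1.9294  v^+=0.2558  a^+=-0.1686
step 5: x_pred=-1.7449  r=-3.5051  x^+=-2.8385  v^+=-1.0333  a^+=-0.2240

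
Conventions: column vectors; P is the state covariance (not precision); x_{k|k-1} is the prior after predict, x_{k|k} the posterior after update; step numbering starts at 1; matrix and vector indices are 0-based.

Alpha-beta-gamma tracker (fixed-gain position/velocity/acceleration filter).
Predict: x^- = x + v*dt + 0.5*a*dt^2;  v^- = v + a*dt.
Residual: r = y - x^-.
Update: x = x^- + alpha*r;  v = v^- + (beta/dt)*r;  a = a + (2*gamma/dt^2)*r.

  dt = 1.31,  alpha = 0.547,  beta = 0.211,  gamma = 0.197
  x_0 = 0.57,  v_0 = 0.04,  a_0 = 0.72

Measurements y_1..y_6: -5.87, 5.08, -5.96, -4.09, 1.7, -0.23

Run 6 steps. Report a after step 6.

step 1: x_pred=1.2402  r=-7.1102  x^+=-2.6491  v^+=-0.1620  a^+=-0.9124
step 2: x_pred=-3.6443  r=8.7243  x^+=1.1279  v^+=0.0479  a^+=1.0906
step 3: x_pred=2.1264  r=-8.0864  x^+=-2.2969  v^+=0.1741  a^+=-0.7660
step 4: x_pred=-2.7261  r=-1.3639  x^+=-3.4721  v^+=-1.0491  a^+=-1.0791
step 5: x_pred=-5.7724  r=7.4724  x^+=-1.6850  v^+=-1.2592  a^+=0.6365
step 6: x_pred=-2.7884  r=2.5584  x^+=-1.3889  v^+=-0.0133  a^+=1.2238

a_post = 1.2238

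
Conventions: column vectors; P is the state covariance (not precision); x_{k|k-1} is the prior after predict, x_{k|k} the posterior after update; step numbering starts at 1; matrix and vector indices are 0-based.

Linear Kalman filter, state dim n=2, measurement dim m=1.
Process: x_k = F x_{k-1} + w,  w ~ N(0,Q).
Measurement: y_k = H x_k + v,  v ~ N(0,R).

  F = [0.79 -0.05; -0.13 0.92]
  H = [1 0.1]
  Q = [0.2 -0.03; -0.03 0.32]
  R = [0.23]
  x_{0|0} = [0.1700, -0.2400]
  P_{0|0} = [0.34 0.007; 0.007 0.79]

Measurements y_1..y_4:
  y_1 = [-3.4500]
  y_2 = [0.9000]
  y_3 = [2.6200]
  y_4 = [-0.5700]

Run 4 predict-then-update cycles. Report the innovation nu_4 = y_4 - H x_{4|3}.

innov = [-1.6362]

step 1: x^-=[0.1463, -0.2429]  P^-=[0.4136 -0.0961; -0.0961 0.9927]  S=[0.6343]  K=[0.6369; 0.0050]  nu=[-3.5720]  x^+=[-2.1287, -0.2606]  P^+=[0.1563 -0.0981; -0.0981 0.9927]
step 2: x^-=[-1.6687, 0.0370]  P^-=[0.3078 -0.1637; -0.1637 1.1863]  S=[0.5169]  K=[0.5638; -0.0871]  nu=[2.5650]  x^+=[-0.2226, -0.1865]  P^+=[0.1435 -0.1383; -0.1383 1.1824]
step 3: x^-=[-0.1666, -0.1427]  P^-=[0.3034 -0.2005; -0.2005 1.3563]  S=[0.5069]  K=[0.5591; -0.1280]  nu=[2.8008]  x^+=[1.3993, -0.5013]  P^+=[0.1450 -0.1642; -0.1642 1.3480]
step 4: x^-=[1.1305, -0.6431]  P^-=[0.3068 -0.2273; -0.2273 1.5027]  S=[0.5064]  K=[0.5610; -0.1522]  nu=[-1.6362]  x^+=[0.2125, -0.3941]  P^+=[0.1474 -0.1841; -0.1841 1.4909]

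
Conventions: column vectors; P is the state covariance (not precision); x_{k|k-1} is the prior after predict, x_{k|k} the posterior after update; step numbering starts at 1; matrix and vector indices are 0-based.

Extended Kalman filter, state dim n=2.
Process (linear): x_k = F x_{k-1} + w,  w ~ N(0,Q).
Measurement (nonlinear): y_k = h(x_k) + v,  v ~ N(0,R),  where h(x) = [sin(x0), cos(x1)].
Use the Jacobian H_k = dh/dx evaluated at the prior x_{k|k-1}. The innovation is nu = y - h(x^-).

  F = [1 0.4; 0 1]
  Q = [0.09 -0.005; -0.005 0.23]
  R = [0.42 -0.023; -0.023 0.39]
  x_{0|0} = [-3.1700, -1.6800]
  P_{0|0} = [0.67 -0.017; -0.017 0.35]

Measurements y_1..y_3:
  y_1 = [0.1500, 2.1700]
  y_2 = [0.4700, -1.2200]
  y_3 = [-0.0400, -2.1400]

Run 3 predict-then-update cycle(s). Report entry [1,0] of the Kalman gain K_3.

K[1,0] = -0.0850

step 1: x^-=[-3.8420, -1.6800]  P^-=[0.8024 0.1180; 0.1180 0.5800]  H_jac=[-0.7646 0.0000; 0.0000 0.9940]  S=[0.8891 -0.1127; -0.1127 0.9631]  K=[-0.6848 0.0417; -0.0260 0.5956]  nu=[-0.4945, 2.2790]  x^+=[-3.4084, -0.3098]  P^+=[0.3774 0.0322; 0.0322 0.2343]
step 2: x^-=[-3.5323, -0.3098]  P^-=[0.5306 0.1209; 0.1209 0.4643]  H_jac=[-0.9246 0.0000; 0.0000 0.3049]  S=[0.8737 -0.0571; -0.0571 0.4332]  K=[-0.5609 0.0112; -0.1075 0.3126]  nu=[0.0891, -2.1724]  x^+=[-3.6066, -0.9985]  P^+=[0.2550 0.0566; 0.0566 0.4080]
step 3: x^-=[-4.0060, -0.9985]  P^-=[0.4556 0.2148; 0.2148 0.6380]  H_jac=[-0.6491 0.0000; 0.0000 0.8407]  S=[0.6120 -0.1402; -0.1402 0.8409]  K=[-0.4513 0.1395; -0.0850 0.6237]  nu=[-0.8007, -2.6816]  x^+=[-4.0188, -2.6029]  P^+=[0.2970 0.0771; 0.0771 0.2917]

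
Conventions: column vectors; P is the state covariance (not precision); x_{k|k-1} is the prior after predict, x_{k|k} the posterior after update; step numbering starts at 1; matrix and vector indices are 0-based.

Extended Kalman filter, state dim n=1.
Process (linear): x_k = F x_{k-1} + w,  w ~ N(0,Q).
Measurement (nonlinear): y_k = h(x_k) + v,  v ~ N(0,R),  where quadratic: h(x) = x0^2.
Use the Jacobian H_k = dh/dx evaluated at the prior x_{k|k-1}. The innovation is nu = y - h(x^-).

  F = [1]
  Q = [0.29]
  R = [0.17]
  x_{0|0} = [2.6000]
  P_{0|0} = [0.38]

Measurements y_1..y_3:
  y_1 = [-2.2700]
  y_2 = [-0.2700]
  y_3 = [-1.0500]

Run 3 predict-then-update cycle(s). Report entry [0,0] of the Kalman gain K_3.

K[0,0] = 0.7018

step 1: x^-=[2.6000]  P^-=[0.6700]  H_jac=[5.2000]  S=[18.2868]  K=[0.1905]  nu=[-9.0300]  x^+=[0.8796]  P^+=[0.0062]
step 2: x^-=[0.8796]  P^-=[0.2962]  H_jac=[1.7592]  S=[1.0868]  K=[0.4795]  nu=[-1.0437]  x^+=[0.3791]  P^+=[0.0463]
step 3: x^-=[0.3791]  P^-=[0.3363]  H_jac=[0.7583]  S=[0.3634]  K=[0.7018]  nu=[-1.1937]  x^+=[-0.4587]  P^+=[0.1573]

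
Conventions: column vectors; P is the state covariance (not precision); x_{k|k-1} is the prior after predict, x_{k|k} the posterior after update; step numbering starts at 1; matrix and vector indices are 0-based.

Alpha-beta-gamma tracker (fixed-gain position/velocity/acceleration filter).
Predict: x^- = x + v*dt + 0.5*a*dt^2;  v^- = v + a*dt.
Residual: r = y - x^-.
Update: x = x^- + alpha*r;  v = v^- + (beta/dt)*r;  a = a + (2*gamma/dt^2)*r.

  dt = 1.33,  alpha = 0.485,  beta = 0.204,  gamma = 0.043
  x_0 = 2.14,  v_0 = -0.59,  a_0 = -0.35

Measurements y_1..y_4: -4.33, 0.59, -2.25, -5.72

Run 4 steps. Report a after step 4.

step 1: x_pred=1.0457  r=-5.3757  x^+=-1.5615  v^+=-1.8800  a^+=-0.6114
step 2: x_pred=-4.6027  r=5.1927  x^+=-2.0842  v^+=-1.8967  a^+=-0.3589
step 3: x_pred=-4.9242  r=2.6742  x^+=-3.6272  v^+=-1.9638  a^+=-0.2289
step 4: x_pred=-6.4416  r=0.7216  x^+=-6.0916  v^+=-2.1576  a^+=-0.1938

a_post = -0.1938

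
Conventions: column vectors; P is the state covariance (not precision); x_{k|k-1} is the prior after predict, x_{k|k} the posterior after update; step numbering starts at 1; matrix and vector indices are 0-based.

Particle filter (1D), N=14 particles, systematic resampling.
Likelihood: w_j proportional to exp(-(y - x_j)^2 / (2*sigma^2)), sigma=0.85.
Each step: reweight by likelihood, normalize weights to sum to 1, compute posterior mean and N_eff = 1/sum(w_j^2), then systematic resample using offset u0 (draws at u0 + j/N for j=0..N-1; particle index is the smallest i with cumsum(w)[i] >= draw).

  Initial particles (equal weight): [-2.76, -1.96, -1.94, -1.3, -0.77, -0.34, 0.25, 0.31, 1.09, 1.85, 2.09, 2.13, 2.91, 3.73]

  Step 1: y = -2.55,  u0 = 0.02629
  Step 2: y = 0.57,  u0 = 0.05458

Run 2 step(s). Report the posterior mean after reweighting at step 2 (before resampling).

step 1: w=[0.3210, 0.2601, 0.2558, 0.1122, 0.0369, 0.0113, 0.0015, 0.0012, 0.0000, 0.0000, 0.0000, 0.0000, 0.0000, 0.0000]  mean=-2.0694  Neff=3.9964  idx=[0, 0, 0, 0, 0, 1, 1, 1, 2, 2, 2, 2, 3, 4]
step 2: w=[0.0010, 0.0010, 0.0010, 0.0010, 0.0010, 0.0255, 0.0255, 0.0255, 0.0274, 0.0274, 0.0274, 0.0274, 0.1905, 0.6184]  mean=-1.1002  Neff=2.3604  idx=[6, 9, 12, 12, 12, 13, 13, 13, 13, 13, 13, 13, 13, 13]

post_mean = -1.1002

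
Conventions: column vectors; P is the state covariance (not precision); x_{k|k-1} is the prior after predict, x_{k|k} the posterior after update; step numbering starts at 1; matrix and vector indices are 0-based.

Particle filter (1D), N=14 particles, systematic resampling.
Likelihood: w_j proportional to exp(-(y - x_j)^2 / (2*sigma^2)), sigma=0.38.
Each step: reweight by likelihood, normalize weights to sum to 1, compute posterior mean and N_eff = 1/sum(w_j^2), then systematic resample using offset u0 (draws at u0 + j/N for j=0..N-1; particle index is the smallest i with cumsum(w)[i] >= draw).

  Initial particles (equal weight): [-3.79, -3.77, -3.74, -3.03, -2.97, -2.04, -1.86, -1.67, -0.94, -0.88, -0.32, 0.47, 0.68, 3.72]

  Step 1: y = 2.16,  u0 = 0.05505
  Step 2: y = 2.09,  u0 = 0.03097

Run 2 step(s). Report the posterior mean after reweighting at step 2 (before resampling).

post_mean = 0.8038

step 1: w=[0.0000, 0.0000, 0.0000, 0.0000, 0.0000, 0.0000, 0.0000, 0.0000, 0.0000, 0.0000, 0.0000, 0.0652, 0.6534, 0.2815]  mean=1.5220  Neff=1.9595  idx=[11, 12, 12, 12, 12, 12, 12, 12, 12, 12, 13, 13, 13, 13]
step 2: w=[0.0116, 0.1052, 0.1052, 0.1052, 0.1052, 0.1052, 0.1052, 0.1052, 0.1052, 0.1052, 0.0104, 0.0104, 0.0104, 0.0104]  mean=0.8038  Neff=9.9820  idx=[1, 1, 2, 3, 3, 4, 5, 5, 6, 7, 7, 8, 9, 10]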